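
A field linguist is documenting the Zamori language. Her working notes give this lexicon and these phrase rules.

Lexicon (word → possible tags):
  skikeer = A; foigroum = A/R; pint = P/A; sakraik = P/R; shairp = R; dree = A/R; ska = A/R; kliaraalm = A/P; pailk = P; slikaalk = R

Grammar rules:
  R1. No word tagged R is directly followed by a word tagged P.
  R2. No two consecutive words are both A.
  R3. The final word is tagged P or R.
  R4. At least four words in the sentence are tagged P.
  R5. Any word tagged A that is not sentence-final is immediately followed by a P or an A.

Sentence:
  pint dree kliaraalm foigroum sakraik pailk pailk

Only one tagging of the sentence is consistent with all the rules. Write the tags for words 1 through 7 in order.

P A P A P P P

Candidates per position — 1:pint {P,A}; 2:dree {A,R}; 3:kliaraalm {A,P}; 4:foigroum {A,R}; 5:sakraik {P,R}; 6:pailk {P}; 7:pailk {P}.
Position 4: R is ruled out by rule 1; that leaves A.
Position 5: R is ruled out by rule 1; that leaves P.
Position 3: A is ruled out by rule 2; that leaves P.
Position 2: R is ruled out by rule 1; that leaves A.
Position 1: A is ruled out by rule 2; that leaves P.
That leaves exactly one tagging: P A P A P P P.
Check: rule 1 satisfied; rule 2 satisfied; rule 3 satisfied; rule 4 satisfied; rule 5 satisfied.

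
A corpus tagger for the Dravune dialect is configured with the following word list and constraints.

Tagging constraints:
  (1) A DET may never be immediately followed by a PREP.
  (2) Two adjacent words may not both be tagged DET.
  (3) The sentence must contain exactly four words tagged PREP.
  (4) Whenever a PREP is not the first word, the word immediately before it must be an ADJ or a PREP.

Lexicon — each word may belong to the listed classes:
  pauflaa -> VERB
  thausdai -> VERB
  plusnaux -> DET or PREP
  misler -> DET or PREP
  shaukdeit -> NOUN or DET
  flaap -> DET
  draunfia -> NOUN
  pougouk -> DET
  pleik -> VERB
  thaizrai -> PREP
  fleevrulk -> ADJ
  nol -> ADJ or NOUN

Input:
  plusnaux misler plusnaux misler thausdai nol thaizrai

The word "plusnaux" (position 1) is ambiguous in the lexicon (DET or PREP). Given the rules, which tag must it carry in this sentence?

PREP

Candidates per position — 1:plusnaux {DET,PREP}; 2:misler {DET,PREP}; 3:plusnaux {DET,PREP}; 4:misler {DET,PREP}; 5:thausdai {VERB}; 6:nol {ADJ,NOUN}; 7:thaizrai {PREP}.
If word 6 were NOUN, no tagging could satisfy rule 4; so word 6 is ADJ.
Position 1: the remaining choice is settled jointly with positions 2, 3, 4 — only PREP at position 1 is part of a tagging that satisfies every rule.
So the tagging must be: PREP PREP PREP DET VERB ADJ PREP.
Rule-by-rule: rule 1 satisfied; rule 2 satisfied; rule 3 satisfied; rule 4 satisfied.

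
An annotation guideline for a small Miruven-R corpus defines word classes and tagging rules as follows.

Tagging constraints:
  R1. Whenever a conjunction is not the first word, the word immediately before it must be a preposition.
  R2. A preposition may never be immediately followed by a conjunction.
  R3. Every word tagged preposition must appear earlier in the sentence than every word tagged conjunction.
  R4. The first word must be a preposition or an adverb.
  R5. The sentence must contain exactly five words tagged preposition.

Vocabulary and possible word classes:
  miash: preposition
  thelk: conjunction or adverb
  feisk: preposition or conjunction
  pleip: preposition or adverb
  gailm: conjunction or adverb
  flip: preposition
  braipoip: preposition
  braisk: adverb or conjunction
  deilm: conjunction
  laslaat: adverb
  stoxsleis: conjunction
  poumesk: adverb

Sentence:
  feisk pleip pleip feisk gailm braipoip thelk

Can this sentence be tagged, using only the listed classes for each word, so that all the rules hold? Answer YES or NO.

Candidates per position — 1:feisk {preposition,conjunction}; 2:pleip {preposition,adverb}; 3:pleip {preposition,adverb}; 4:feisk {preposition,conjunction}; 5:gailm {conjunction,adverb}; 6:braipoip {preposition}; 7:thelk {conjunction,adverb}.
One satisfying assignment: preposition preposition preposition preposition adverb preposition adverb.
Check: rule 1 satisfied; rule 2 satisfied; rule 3 satisfied; rule 4 satisfied; rule 5 satisfied.

YES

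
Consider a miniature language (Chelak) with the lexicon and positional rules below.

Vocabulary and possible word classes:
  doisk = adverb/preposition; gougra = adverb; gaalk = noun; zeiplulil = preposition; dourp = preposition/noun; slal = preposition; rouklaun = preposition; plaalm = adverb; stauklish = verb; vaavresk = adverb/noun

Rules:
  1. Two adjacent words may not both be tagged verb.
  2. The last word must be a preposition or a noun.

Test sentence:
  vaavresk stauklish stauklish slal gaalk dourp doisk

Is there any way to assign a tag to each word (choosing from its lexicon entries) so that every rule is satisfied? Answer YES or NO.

Candidates per position — 1:vaavresk {adverb,noun}; 2:stauklish {verb}; 3:stauklish {verb}; 4:slal {preposition}; 5:gaalk {noun}; 6:dourp {preposition,noun}; 7:doisk {adverb,preposition}.
Rule 1 cannot be satisfied by any choice of tags from the lexicon.
So there is no consistent tagging.

NO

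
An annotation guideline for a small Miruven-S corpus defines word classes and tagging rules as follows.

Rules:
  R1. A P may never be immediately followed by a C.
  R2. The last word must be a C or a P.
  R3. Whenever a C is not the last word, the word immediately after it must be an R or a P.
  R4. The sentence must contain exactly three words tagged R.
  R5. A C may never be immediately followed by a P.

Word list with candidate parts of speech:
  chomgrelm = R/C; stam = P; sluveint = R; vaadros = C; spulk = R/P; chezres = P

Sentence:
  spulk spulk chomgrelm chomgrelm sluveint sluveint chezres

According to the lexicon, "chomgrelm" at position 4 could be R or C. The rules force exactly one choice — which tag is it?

Candidates per position — 1:spulk {R,P}; 2:spulk {R,P}; 3:chomgrelm {R,C}; 4:chomgrelm {R,C}; 5:sluveint {R}; 6:sluveint {R}; 7:chezres {P}.
Position 4: the remaining choice is settled jointly with positions 1, 2, 3 — only C at position 4 is part of a tagging that satisfies every rule.
The only consistent sequence is: P P R C R R P.
Check: rule 1 ok; rule 2 ok; rule 3 ok; rule 4 ok; rule 5 ok.

C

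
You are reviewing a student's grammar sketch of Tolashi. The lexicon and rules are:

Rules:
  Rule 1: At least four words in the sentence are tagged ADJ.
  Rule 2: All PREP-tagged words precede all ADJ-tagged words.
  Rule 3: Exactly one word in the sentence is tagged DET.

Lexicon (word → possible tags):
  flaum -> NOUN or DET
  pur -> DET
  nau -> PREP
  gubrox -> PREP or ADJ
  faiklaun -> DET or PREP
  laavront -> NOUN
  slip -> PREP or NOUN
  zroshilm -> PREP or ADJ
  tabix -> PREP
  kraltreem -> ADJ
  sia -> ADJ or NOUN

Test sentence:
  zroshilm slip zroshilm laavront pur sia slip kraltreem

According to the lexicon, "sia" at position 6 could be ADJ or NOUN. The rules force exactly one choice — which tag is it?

Candidates per position — 1:zroshilm {PREP,ADJ}; 2:slip {PREP,NOUN}; 3:zroshilm {PREP,ADJ}; 4:laavront {NOUN}; 5:pur {DET}; 6:sia {ADJ,NOUN}; 7:slip {PREP,NOUN}; 8:kraltreem {ADJ}.
Position 1: PREP is ruled out by rule 1; that leaves ADJ.
Position 2: PREP is ruled out by rule 2; that leaves NOUN.
Position 3: PREP is ruled out by rule 1; that leaves ADJ.
Position 6: NOUN is ruled out by rule 1; that leaves ADJ.
Position 7: PREP is ruled out by rule 2; that leaves NOUN.
The only consistent sequence is: ADJ NOUN ADJ NOUN DET ADJ NOUN ADJ.
Check: rule 1 ok; rule 2 ok; rule 3 ok.

ADJ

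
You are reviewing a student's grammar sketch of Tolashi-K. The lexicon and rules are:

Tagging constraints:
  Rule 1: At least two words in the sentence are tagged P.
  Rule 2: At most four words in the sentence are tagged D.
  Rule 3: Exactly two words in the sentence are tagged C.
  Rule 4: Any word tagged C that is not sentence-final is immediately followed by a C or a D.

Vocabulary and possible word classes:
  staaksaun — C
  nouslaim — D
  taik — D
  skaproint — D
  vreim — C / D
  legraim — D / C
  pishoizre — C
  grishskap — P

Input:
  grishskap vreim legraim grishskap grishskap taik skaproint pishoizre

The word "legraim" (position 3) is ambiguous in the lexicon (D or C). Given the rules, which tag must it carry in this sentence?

Candidates per position — 1:grishskap {P}; 2:vreim {C,D}; 3:legraim {D,C}; 4:grishskap {P}; 5:grishskap {P}; 6:taik {D}; 7:skaproint {D}; 8:pishoizre {C}.
Position 3: C is ruled out by rule 4; that leaves D.
Position 2: D is ruled out by rule 3; that leaves C.
The unique satisfying tagging is: P C D P P D D C.
Checking: rule 1 ✓; rule 2 ✓; rule 3 ✓; rule 4 ✓.

D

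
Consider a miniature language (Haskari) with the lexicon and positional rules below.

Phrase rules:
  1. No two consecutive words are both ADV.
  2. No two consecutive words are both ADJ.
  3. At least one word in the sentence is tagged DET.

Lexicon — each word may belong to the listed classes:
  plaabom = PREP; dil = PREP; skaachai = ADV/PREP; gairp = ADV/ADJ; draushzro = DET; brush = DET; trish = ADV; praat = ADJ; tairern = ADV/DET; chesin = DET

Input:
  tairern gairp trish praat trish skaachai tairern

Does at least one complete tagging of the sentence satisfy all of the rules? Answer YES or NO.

Candidates per position — 1:tairern {ADV,DET}; 2:gairp {ADV,ADJ}; 3:trish {ADV}; 4:praat {ADJ}; 5:trish {ADV}; 6:skaachai {ADV,PREP}; 7:tairern {ADV,DET}.
One satisfying assignment: DET ADJ ADV ADJ ADV PREP DET.
Check: rule 1 ok; rule 2 ok; rule 3 ok.

YES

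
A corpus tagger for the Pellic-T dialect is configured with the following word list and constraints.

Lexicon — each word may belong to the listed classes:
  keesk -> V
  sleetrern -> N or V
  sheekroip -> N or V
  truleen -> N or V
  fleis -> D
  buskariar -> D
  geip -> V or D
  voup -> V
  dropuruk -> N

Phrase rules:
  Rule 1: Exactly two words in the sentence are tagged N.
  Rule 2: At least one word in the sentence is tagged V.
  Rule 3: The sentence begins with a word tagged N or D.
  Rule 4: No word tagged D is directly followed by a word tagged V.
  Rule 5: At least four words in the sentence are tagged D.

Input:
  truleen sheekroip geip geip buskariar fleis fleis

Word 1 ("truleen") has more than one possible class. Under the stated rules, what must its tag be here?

Candidates per position — 1:truleen {N,V}; 2:sheekroip {N,V}; 3:geip {V,D}; 4:geip {V,D}; 5:buskariar {D}; 6:fleis {D}; 7:fleis {D}.
If word 1 were V, no tagging could satisfy rule 1; so word 1 is N.
If word 2 were V, no tagging could satisfy rule 1; so word 2 is N.
The remaining ambiguous positions (3, 4) are resolved jointly — only one combination satisfies every rule.
So the tagging must be: N N V D D D D.
Rule-by-rule: rule 1 ok; rule 2 ok; rule 3 ok; rule 4 ok; rule 5 ok.

N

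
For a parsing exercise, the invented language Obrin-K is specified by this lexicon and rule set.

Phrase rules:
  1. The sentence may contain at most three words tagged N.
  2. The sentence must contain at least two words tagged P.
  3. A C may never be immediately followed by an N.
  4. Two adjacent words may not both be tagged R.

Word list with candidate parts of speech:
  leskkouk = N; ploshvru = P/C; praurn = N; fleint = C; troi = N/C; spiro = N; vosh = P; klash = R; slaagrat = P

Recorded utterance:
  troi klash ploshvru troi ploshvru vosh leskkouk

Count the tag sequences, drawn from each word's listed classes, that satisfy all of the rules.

Candidates per position — 1:troi {N,C}; 2:klash {R}; 3:ploshvru {P,C}; 4:troi {N,C}; 5:ploshvru {P,C}; 6:vosh {P}; 7:leskkouk {N}.
There are 16 candidate sequences in total.
Checking each against the rules leaves 10 sequences.
Count = 10.

10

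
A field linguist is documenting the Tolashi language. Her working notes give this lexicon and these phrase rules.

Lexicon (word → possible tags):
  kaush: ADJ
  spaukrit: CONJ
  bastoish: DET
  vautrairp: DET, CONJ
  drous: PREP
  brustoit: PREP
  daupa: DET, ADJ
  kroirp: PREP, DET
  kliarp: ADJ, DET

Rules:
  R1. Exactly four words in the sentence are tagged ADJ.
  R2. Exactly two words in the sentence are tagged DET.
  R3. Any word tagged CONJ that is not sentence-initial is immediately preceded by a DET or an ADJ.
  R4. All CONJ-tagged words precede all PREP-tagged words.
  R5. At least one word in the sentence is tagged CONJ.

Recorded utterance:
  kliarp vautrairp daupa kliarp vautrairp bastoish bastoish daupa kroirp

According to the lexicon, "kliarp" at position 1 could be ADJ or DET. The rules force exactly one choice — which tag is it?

ADJ

Candidates per position — 1:kliarp {ADJ,DET}; 2:vautrairp {DET,CONJ}; 3:daupa {DET,ADJ}; 4:kliarp {ADJ,DET}; 5:vautrairp {DET,CONJ}; 6:bastoish {DET}; 7:bastoish {DET}; 8:daupa {DET,ADJ}; 9:kroirp {PREP,DET}.
Position 1: tagging it DET would leave rule 1 unsatisfiable, so it must be ADJ.
Position 2: tagging it DET would leave rule 2 unsatisfiable, so it must be CONJ.
Position 3: tagging it DET would leave rule 1 unsatisfiable, so it must be ADJ.
Position 4: tagging it DET would leave rule 1 unsatisfiable, so it must be ADJ.
Position 5: tagging it DET would leave rule 2 unsatisfiable, so it must be CONJ.
Position 8: tagging it DET would leave rule 1 unsatisfiable, so it must be ADJ.
Position 9: tagging it DET would leave rule 2 unsatisfiable, so it must be PREP.
So the tagging must be: ADJ CONJ ADJ ADJ CONJ DET DET ADJ PREP.
Verifying each rule — rule 1 ok; rule 2 ok; rule 3 ok; rule 4 ok; rule 5 ok.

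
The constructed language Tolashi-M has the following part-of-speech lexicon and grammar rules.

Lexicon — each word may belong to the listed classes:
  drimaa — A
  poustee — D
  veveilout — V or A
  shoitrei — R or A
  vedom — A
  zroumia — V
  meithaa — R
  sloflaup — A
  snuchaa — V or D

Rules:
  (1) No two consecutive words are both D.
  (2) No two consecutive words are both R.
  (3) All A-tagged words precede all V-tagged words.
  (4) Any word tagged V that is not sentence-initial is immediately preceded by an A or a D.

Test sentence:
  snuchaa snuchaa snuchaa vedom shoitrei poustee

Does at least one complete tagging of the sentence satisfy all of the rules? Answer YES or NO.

Candidates per position — 1:snuchaa {V,D}; 2:snuchaa {V,D}; 3:snuchaa {V,D}; 4:vedom {A}; 5:shoitrei {R,A}; 6:poustee {D}.
Every candidate sequence violates at least one rule; no consistent tagging exists.

NO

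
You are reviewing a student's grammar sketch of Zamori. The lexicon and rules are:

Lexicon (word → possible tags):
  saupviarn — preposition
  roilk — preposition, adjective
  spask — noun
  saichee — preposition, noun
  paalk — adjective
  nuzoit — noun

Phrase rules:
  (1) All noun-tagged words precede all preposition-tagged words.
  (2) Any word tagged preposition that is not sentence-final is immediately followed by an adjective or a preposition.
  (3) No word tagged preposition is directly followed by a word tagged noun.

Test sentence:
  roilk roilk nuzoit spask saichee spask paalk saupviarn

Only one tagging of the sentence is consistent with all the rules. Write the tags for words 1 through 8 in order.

adjective adjective noun noun noun noun adjective preposition

Candidates per position — 1:roilk {preposition,adjective}; 2:roilk {preposition,adjective}; 3:nuzoit {noun}; 4:spask {noun}; 5:saichee {preposition,noun}; 6:spask {noun}; 7:paalk {adjective}; 8:saupviarn {preposition}.
Position 1: tagging it preposition would leave rule 1 unsatisfiable, so it must be adjective.
Position 2: tagging it preposition would leave rule 1 unsatisfiable, so it must be adjective.
Position 5: tagging it preposition would leave rule 1 unsatisfiable, so it must be noun.
The only consistent sequence is: adjective adjective noun noun noun noun adjective preposition.
Checking: rule 1 satisfied; rule 2 satisfied; rule 3 satisfied.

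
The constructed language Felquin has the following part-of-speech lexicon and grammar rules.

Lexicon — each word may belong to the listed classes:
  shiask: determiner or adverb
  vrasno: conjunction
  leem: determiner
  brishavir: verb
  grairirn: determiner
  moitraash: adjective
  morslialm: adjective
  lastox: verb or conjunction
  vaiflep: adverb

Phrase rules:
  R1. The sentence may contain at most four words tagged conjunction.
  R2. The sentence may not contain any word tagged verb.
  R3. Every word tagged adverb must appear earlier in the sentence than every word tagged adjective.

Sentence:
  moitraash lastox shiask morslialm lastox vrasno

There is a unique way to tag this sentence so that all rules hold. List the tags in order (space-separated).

adjective conjunction determiner adjective conjunction conjunction

Candidates per position — 1:moitraash {adjective}; 2:lastox {verb,conjunction}; 3:shiask {determiner,adverb}; 4:morslialm {adjective}; 5:lastox {verb,conjunction}; 6:vrasno {conjunction}.
Position 2: verb is ruled out by rule 2; that leaves conjunction.
Position 3: adverb is ruled out by rule 3; that leaves determiner.
Position 5: verb is ruled out by rule 2; that leaves conjunction.
The only consistent sequence is: adjective conjunction determiner adjective conjunction conjunction.
Verifying each rule — rule 1 ok; rule 2 ok; rule 3 ok.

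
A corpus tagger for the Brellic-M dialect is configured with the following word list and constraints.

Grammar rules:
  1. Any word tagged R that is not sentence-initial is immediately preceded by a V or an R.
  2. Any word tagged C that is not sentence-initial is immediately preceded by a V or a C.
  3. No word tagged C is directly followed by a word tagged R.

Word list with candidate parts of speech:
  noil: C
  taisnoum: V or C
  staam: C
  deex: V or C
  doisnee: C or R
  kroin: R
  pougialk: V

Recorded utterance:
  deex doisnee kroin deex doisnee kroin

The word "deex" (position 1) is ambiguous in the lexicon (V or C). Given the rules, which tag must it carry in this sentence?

Candidates per position — 1:deex {V,C}; 2:doisnee {C,R}; 3:kroin {R}; 4:deex {V,C}; 5:doisnee {C,R}; 6:kroin {R}.
At position 1, choosing C makes rule 1 impossible to satisfy; hence V.
At position 2, choosing C makes rule 1 impossible to satisfy; hence R.
At position 4, choosing C makes rule 1 impossible to satisfy; hence V.
At position 5, choosing C makes rule 1 impossible to satisfy; hence R.
So the tagging must be: V R R V R R.
Checking: rule 1 satisfied; rule 2 satisfied; rule 3 satisfied.

V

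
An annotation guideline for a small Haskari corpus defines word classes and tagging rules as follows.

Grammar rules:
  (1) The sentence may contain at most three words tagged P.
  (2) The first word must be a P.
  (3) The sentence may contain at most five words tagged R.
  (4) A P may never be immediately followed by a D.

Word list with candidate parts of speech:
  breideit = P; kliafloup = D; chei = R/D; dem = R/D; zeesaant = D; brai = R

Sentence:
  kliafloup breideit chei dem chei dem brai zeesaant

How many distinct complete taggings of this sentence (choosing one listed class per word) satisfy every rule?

0

Candidates per position — 1:kliafloup {D}; 2:breideit {P}; 3:chei {R,D}; 4:dem {R,D}; 5:chei {R,D}; 6:dem {R,D}; 7:brai {R}; 8:zeesaant {D}.
There are 16 candidate sequences in total.
Rule 2 cannot be satisfied by any choice of tags from the lexicon.
So there is no consistent tagging.
Count = 0.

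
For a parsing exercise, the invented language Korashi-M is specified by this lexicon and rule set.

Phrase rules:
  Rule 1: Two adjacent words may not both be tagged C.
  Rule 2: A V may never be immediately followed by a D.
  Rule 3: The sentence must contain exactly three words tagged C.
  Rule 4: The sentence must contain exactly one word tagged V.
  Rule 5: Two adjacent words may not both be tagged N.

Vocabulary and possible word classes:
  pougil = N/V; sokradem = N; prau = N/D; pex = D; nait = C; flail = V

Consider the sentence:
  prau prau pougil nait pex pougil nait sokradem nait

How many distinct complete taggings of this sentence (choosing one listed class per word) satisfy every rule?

5

Candidates per position — 1:prau {N,D}; 2:prau {N,D}; 3:pougil {N,V}; 4:nait {C}; 5:pex {D}; 6:pougil {N,V}; 7:nait {C}; 8:sokradem {N}; 9:nait {C}.
There are 16 candidate sequences in total.
The sequences that satisfy every rule: N D N C D V C N C; N D V C D N C N C; D N V C D N C N C; D D N C D V C N C; D D V C D N C N C.
Count = 5.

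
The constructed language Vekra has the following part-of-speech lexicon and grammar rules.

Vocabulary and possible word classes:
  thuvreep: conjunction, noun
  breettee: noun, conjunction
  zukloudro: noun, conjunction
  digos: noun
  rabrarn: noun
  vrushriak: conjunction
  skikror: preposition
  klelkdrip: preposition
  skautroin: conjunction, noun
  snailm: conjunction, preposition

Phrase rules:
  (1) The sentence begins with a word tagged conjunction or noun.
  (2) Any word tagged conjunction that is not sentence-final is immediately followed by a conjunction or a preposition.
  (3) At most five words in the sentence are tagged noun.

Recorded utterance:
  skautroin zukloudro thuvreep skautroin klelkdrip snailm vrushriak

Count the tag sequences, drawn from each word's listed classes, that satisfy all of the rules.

10

Candidates per position — 1:skautroin {conjunction,noun}; 2:zukloudro {noun,conjunction}; 3:thuvreep {conjunction,noun}; 4:skautroin {conjunction,noun}; 5:klelkdrip {preposition}; 6:snailm {conjunction,preposition}; 7:vrushriak {conjunction}.
There are 32 candidate sequences in total.
Checking each against the rules leaves 10 sequences.
Count = 10.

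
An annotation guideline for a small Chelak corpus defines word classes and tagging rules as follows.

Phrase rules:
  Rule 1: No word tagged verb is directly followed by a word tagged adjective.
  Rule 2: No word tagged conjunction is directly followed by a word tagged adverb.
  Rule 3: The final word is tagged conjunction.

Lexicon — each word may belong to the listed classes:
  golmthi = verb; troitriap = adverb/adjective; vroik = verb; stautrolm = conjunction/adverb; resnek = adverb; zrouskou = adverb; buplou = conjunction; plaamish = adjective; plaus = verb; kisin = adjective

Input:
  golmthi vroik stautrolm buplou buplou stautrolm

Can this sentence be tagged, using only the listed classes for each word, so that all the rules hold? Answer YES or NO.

Candidates per position — 1:golmthi {verb}; 2:vroik {verb}; 3:stautrolm {conjunction,adverb}; 4:buplou {conjunction}; 5:buplou {conjunction}; 6:stautrolm {conjunction,adverb}.
One satisfying assignment: verb verb adverb conjunction conjunction conjunction.
Rule-by-rule: rule 1 ok; rule 2 ok; rule 3 ok.

YES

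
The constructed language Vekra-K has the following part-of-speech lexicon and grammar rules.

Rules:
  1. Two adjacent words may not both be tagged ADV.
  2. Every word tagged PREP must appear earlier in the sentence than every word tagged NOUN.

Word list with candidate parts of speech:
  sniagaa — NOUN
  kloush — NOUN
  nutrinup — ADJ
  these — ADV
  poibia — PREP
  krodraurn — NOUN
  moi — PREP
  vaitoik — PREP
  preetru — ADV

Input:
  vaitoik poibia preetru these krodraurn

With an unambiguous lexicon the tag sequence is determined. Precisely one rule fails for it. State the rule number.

1

Fixed tagging: PREP PREP ADV ADV NOUN.
Checking each rule: R1 fails, R2 ok.
Only rule 1 fails.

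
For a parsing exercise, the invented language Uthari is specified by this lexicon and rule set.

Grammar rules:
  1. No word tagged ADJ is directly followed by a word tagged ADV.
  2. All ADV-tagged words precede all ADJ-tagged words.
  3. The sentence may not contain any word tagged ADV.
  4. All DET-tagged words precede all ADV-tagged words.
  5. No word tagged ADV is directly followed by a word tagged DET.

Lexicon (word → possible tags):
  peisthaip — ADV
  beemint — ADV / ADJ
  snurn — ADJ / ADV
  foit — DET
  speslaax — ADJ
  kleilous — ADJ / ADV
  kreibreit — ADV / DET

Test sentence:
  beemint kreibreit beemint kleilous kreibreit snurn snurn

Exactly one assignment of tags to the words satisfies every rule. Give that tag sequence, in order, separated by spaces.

ADJ DET ADJ ADJ DET ADJ ADJ

Candidates per position — 1:beemint {ADV,ADJ}; 2:kreibreit {ADV,DET}; 3:beemint {ADV,ADJ}; 4:kleilous {ADJ,ADV}; 5:kreibreit {ADV,DET}; 6:snurn {ADJ,ADV}; 7:snurn {ADJ,ADV}.
Word 1 cannot be ADV — rule 3 would then fail for every completion. It is ADJ.
Word 2 cannot be ADV — rule 1 would then fail for every completion. It is DET.
Word 3 cannot be ADV — rule 2 would then fail for every completion. It is ADJ.
Word 4 cannot be ADV — rule 1 would then fail for every completion. It is ADJ.
Word 5 cannot be ADV — rule 1 would then fail for every completion. It is DET.
Word 6 cannot be ADV — rule 2 would then fail for every completion. It is ADJ.
Word 7 cannot be ADV — rule 1 would then fail for every completion. It is ADJ.
The only consistent sequence is: ADJ DET ADJ ADJ DET ADJ ADJ.
Checking: rule 1 satisfied; rule 2 satisfied; rule 3 satisfied; rule 4 satisfied; rule 5 satisfied.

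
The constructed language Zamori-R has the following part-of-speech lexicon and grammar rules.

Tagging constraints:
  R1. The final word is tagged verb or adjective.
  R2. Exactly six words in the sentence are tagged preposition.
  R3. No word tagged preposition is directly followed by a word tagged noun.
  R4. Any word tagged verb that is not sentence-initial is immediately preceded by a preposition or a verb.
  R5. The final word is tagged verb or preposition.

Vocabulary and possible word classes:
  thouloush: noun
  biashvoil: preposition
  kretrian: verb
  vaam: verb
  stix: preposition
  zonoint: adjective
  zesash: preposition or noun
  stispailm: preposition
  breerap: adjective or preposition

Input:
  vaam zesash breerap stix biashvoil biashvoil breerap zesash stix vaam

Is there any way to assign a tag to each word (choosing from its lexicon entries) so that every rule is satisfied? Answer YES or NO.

YES

Candidates per position — 1:vaam {verb}; 2:zesash {preposition,noun}; 3:breerap {adjective,preposition}; 4:stix {preposition}; 5:biashvoil {preposition}; 6:biashvoil {preposition}; 7:breerap {adjective,preposition}; 8:zesash {preposition,noun}; 9:stix {preposition}; 10:vaam {verb}.
One satisfying assignment: verb preposition preposition preposition preposition preposition adjective noun preposition verb.
Verifying each rule — rule 1 ok; rule 2 ok; rule 3 ok; rule 4 ok; rule 5 ok.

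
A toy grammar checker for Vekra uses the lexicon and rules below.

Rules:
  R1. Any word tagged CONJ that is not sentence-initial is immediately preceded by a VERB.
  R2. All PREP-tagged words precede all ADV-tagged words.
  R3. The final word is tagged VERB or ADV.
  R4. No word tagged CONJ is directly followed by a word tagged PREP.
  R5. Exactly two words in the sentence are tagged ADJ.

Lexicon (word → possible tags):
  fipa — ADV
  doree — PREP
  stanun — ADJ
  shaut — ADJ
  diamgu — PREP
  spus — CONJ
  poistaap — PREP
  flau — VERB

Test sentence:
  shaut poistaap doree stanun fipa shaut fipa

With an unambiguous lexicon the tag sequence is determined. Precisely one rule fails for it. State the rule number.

5

Fixed tagging: ADJ PREP PREP ADJ ADV ADJ ADV.
Applying the rules: R1 ✓, R2 ✓, R3 ✓, R4 ✓, R5 ✗.
Only rule 5 fails.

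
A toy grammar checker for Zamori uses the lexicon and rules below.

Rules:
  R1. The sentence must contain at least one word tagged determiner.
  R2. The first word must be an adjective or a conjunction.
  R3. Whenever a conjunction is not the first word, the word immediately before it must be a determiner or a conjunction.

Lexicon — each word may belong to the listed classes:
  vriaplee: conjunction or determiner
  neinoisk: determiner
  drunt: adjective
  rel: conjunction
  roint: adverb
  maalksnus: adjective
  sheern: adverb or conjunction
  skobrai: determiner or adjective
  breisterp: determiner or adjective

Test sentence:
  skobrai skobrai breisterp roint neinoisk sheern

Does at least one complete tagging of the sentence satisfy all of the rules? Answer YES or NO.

Candidates per position — 1:skobrai {determiner,adjective}; 2:skobrai {determiner,adjective}; 3:breisterp {determiner,adjective}; 4:roint {adverb}; 5:neinoisk {determiner}; 6:sheern {adverb,conjunction}.
One satisfying assignment: adjective determiner determiner adverb determiner adverb.
Check: rule 1 satisfied; rule 2 satisfied; rule 3 satisfied.

YES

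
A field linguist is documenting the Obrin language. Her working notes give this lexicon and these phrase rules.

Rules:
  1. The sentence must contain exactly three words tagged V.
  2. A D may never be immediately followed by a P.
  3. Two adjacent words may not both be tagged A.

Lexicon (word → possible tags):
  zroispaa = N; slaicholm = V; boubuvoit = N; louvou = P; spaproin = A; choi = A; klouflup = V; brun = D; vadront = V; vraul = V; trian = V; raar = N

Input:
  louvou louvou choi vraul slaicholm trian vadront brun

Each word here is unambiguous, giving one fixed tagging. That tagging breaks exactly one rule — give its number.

1

Fixed tagging: P P A V V V V D.
Rule check: R1 fails, R2 ok, R3 ok.
Only rule 1 fails.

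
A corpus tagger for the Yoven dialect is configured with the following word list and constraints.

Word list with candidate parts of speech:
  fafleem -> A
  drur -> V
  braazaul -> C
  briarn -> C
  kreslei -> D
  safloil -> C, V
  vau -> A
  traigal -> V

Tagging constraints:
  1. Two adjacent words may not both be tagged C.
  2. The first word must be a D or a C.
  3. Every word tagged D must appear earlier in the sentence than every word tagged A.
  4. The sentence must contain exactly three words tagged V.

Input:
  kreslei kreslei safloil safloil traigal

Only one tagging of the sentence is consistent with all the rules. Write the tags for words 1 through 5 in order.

Candidates per position — 1:kreslei {D}; 2:kreslei {D}; 3:safloil {C,V}; 4:safloil {C,V}; 5:traigal {V}.
Word 3 cannot be C — rule 4 would then fail for every completion. It is V.
Word 4 cannot be C — rule 4 would then fail for every completion. It is V.
That leaves exactly one tagging: D D V V V.
Checking: rule 1 ✓; rule 2 ✓; rule 3 ✓; rule 4 ✓.

D D V V V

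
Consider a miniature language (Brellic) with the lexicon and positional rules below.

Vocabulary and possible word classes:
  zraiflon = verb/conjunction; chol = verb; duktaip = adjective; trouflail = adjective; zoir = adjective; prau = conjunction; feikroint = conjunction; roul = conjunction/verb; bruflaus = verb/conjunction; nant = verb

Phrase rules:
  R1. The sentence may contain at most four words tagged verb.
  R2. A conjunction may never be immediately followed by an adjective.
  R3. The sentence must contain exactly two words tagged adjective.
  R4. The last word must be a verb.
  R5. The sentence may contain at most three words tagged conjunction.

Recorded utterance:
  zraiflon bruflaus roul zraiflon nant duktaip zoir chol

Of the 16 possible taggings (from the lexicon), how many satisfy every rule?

Candidates per position — 1:zraiflon {verb,conjunction}; 2:bruflaus {verb,conjunction}; 3:roul {conjunction,verb}; 4:zraiflon {verb,conjunction}; 5:nant {verb}; 6:duktaip {adjective}; 7:zoir {adjective}; 8:chol {verb}.
There are 16 candidate sequences in total.
Checking each against the rules leaves 10 sequences.
Count = 10.

10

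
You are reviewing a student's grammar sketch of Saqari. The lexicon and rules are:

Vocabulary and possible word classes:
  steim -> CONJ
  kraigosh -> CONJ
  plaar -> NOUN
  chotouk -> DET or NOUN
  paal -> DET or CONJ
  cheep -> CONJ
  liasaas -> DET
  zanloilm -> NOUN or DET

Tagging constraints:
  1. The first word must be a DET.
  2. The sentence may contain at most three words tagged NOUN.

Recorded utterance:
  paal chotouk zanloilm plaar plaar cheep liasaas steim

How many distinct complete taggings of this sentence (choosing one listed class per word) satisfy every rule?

3

Candidates per position — 1:paal {DET,CONJ}; 2:chotouk {DET,NOUN}; 3:zanloilm {NOUN,DET}; 4:plaar {NOUN}; 5:plaar {NOUN}; 6:cheep {CONJ}; 7:liasaas {DET}; 8:steim {CONJ}.
There are 8 candidate sequences in total.
The sequences that satisfy every rule: DET DET NOUN NOUN NOUN CONJ DET CONJ; DET DET DET NOUN NOUN CONJ DET CONJ; DET NOUN DET NOUN NOUN CONJ DET CONJ.
Count = 3.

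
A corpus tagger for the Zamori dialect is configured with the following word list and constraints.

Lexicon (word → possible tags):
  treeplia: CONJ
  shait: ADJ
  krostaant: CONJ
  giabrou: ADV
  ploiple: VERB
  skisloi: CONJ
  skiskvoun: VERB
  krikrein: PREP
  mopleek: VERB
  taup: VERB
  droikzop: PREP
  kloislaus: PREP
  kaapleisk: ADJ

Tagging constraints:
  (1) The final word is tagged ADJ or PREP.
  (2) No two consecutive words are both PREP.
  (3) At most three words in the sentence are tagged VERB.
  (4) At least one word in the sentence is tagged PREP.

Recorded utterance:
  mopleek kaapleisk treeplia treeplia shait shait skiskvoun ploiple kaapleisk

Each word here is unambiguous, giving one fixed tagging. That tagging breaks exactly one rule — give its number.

4

Fixed tagging: VERB ADJ CONJ CONJ ADJ ADJ VERB VERB ADJ.
Applying the rules: R1 ✓, R2 ✓, R3 ✓, R4 ✗.
Only rule 4 fails.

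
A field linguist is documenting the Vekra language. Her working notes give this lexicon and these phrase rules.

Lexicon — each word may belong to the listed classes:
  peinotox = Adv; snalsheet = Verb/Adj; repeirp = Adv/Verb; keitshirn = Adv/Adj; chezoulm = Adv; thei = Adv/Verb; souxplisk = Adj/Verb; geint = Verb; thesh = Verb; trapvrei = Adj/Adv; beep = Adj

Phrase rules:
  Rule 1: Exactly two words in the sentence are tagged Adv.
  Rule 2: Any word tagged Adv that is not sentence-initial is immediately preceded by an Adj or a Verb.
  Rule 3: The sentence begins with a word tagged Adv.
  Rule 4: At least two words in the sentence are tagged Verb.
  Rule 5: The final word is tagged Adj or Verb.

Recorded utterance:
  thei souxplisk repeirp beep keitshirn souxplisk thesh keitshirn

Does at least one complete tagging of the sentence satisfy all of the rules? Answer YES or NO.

Candidates per position — 1:thei {Adv,Verb}; 2:souxplisk {Adj,Verb}; 3:repeirp {Adv,Verb}; 4:beep {Adj}; 5:keitshirn {Adv,Adj}; 6:souxplisk {Adj,Verb}; 7:thesh {Verb}; 8:keitshirn {Adv,Adj}.
One satisfying assignment: Adv Adj Adv Adj Adj Verb Verb Adj.
Check: rule 1 ok; rule 2 ok; rule 3 ok; rule 4 ok; rule 5 ok.

YES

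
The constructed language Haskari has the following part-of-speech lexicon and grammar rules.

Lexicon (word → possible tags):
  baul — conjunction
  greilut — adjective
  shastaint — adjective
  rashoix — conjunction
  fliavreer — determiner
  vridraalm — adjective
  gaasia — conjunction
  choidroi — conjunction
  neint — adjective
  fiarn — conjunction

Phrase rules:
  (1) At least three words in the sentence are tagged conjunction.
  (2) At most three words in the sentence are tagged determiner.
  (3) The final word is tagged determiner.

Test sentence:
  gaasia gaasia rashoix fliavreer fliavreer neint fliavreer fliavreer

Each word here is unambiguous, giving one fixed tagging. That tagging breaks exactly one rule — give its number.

Fixed tagging: conjunction conjunction conjunction determiner determiner adjective determiner determiner.
Rule check: R1 ✓, R2 ✗, R3 ✓.
Only rule 2 fails.

2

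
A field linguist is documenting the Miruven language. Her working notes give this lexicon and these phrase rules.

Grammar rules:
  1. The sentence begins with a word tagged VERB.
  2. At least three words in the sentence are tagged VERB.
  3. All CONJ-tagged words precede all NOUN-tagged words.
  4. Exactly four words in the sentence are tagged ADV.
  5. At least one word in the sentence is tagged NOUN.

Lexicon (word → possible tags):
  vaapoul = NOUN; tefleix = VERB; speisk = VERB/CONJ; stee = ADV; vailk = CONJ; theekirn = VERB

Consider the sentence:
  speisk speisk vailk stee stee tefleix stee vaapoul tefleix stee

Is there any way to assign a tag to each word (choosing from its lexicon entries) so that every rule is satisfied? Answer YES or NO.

Candidates per position — 1:speisk {VERB,CONJ}; 2:speisk {VERB,CONJ}; 3:vailk {CONJ}; 4:stee {ADV}; 5:stee {ADV}; 6:tefleix {VERB}; 7:stee {ADV}; 8:vaapoul {NOUN}; 9:tefleix {VERB}; 10:stee {ADV}.
One satisfying assignment: VERB CONJ CONJ ADV ADV VERB ADV NOUN VERB ADV.
Check: rule 1 holds; rule 2 holds; rule 3 holds; rule 4 holds; rule 5 holds.

YES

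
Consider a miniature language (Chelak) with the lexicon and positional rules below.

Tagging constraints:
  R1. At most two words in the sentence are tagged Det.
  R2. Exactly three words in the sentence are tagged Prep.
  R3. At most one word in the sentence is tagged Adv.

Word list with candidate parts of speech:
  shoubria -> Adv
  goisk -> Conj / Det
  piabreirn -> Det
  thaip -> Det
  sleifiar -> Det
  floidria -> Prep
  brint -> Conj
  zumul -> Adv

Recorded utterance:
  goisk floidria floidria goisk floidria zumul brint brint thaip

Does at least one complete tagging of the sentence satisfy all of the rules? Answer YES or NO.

Candidates per position — 1:goisk {Conj,Det}; 2:floidria {Prep}; 3:floidria {Prep}; 4:goisk {Conj,Det}; 5:floidria {Prep}; 6:zumul {Adv}; 7:brint {Conj}; 8:brint {Conj}; 9:thaip {Det}.
One satisfying assignment: Det Prep Prep Conj Prep Adv Conj Conj Det.
Check: rule 1 holds; rule 2 holds; rule 3 holds.

YES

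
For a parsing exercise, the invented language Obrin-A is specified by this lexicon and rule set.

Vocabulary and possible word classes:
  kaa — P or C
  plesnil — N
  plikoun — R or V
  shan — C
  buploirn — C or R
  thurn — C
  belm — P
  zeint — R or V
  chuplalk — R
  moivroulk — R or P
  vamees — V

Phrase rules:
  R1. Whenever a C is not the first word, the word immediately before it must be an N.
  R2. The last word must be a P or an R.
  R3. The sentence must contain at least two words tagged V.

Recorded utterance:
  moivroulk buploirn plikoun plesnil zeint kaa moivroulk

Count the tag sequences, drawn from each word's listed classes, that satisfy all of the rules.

4

Candidates per position — 1:moivroulk {R,P}; 2:buploirn {C,R}; 3:plikoun {R,V}; 4:plesnil {N}; 5:zeint {R,V}; 6:kaa {P,C}; 7:moivroulk {R,P}.
There are 64 candidate sequences in total.
The sequences that satisfy every rule: R R V N V P R; R R V N V P P; P R V N V P R; P R V N V P P.
Count = 4.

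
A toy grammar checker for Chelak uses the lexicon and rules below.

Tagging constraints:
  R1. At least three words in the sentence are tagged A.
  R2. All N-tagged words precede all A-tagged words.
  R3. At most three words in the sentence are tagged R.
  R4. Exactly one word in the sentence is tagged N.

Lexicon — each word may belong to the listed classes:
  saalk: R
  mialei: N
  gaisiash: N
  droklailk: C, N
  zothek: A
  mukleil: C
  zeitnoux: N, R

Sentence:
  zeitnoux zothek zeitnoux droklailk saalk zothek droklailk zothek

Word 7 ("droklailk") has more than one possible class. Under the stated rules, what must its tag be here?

Candidates per position — 1:zeitnoux {N,R}; 2:zothek {A}; 3:zeitnoux {N,R}; 4:droklailk {C,N}; 5:saalk {R}; 6:zothek {A}; 7:droklailk {C,N}; 8:zothek {A}.
At position 3, choosing N makes rule 2 impossible to satisfy; hence R.
At position 4, choosing N makes rule 2 impossible to satisfy; hence C.
At position 7, choosing N makes rule 2 impossible to satisfy; hence C.
At position 1, choosing R makes rule 4 impossible to satisfy; hence N.
That leaves exactly one tagging: N A R C R A C A.
Verifying each rule — rule 1 ✓; rule 2 ✓; rule 3 ✓; rule 4 ✓.

C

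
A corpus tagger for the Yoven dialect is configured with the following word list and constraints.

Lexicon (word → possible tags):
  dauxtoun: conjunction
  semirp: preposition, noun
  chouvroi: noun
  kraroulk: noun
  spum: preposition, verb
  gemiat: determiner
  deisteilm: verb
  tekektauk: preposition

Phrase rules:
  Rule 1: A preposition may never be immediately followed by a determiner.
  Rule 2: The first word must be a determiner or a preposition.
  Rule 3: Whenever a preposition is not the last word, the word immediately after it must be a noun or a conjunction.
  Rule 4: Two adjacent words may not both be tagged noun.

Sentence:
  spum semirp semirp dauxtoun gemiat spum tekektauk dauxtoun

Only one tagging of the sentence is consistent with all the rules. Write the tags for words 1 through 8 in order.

Candidates per position — 1:spum {preposition,verb}; 2:semirp {preposition,noun}; 3:semirp {preposition,noun}; 4:dauxtoun {conjunction}; 5:gemiat {determiner}; 6:spum {preposition,verb}; 7:tekektauk {preposition}; 8:dauxtoun {conjunction}.
Position 1: verb is ruled out by rule 2; that leaves preposition.
Position 2: preposition is ruled out by rule 3; that leaves noun.
Position 3: noun is ruled out by rule 4; that leaves preposition.
Position 6: preposition is ruled out by rule 3; that leaves verb.
The unique satisfying tagging is: preposition noun preposition conjunction determiner verb preposition conjunction.
Rule-by-rule: rule 1 holds; rule 2 holds; rule 3 holds; rule 4 holds.

preposition noun preposition conjunction determiner verb preposition conjunction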